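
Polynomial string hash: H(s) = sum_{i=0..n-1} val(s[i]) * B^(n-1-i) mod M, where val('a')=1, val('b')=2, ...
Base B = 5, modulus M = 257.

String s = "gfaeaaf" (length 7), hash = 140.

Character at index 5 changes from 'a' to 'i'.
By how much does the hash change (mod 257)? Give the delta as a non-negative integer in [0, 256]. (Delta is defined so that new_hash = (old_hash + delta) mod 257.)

Delta formula: (val(new) - val(old)) * B^(n-1-k) mod M
  val('i') - val('a') = 9 - 1 = 8
  B^(n-1-k) = 5^1 mod 257 = 5
  Delta = 8 * 5 mod 257 = 40

Answer: 40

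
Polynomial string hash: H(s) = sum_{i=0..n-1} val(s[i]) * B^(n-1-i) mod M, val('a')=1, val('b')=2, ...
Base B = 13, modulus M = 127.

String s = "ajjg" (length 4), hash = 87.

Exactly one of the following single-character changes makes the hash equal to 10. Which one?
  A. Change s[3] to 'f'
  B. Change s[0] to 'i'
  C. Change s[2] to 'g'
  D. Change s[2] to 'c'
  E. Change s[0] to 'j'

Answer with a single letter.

Option A: s[3]='g'->'f', delta=(6-7)*13^0 mod 127 = 126, hash=87+126 mod 127 = 86
Option B: s[0]='a'->'i', delta=(9-1)*13^3 mod 127 = 50, hash=87+50 mod 127 = 10 <-- target
Option C: s[2]='j'->'g', delta=(7-10)*13^1 mod 127 = 88, hash=87+88 mod 127 = 48
Option D: s[2]='j'->'c', delta=(3-10)*13^1 mod 127 = 36, hash=87+36 mod 127 = 123
Option E: s[0]='a'->'j', delta=(10-1)*13^3 mod 127 = 88, hash=87+88 mod 127 = 48

Answer: B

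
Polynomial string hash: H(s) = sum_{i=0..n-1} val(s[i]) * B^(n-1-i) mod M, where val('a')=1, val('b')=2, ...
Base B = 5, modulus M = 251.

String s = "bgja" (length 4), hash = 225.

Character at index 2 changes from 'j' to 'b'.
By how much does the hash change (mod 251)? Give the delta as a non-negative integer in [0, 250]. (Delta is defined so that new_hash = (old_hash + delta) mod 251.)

Answer: 211

Derivation:
Delta formula: (val(new) - val(old)) * B^(n-1-k) mod M
  val('b') - val('j') = 2 - 10 = -8
  B^(n-1-k) = 5^1 mod 251 = 5
  Delta = -8 * 5 mod 251 = 211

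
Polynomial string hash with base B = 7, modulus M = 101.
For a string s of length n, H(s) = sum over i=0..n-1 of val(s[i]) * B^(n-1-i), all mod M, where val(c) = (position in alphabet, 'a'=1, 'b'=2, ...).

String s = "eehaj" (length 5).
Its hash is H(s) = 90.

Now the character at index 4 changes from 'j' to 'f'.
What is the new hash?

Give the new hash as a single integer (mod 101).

val('j') = 10, val('f') = 6
Position k = 4, exponent = n-1-k = 0
B^0 mod M = 7^0 mod 101 = 1
Delta = (6 - 10) * 1 mod 101 = 97
New hash = (90 + 97) mod 101 = 86

Answer: 86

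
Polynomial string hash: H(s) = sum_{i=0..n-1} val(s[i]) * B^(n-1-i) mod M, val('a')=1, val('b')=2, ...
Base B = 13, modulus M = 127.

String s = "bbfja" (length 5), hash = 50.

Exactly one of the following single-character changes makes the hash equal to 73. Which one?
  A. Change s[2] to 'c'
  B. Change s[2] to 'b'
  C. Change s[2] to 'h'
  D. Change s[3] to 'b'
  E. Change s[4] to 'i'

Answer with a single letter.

Answer: D

Derivation:
Option A: s[2]='f'->'c', delta=(3-6)*13^2 mod 127 = 1, hash=50+1 mod 127 = 51
Option B: s[2]='f'->'b', delta=(2-6)*13^2 mod 127 = 86, hash=50+86 mod 127 = 9
Option C: s[2]='f'->'h', delta=(8-6)*13^2 mod 127 = 84, hash=50+84 mod 127 = 7
Option D: s[3]='j'->'b', delta=(2-10)*13^1 mod 127 = 23, hash=50+23 mod 127 = 73 <-- target
Option E: s[4]='a'->'i', delta=(9-1)*13^0 mod 127 = 8, hash=50+8 mod 127 = 58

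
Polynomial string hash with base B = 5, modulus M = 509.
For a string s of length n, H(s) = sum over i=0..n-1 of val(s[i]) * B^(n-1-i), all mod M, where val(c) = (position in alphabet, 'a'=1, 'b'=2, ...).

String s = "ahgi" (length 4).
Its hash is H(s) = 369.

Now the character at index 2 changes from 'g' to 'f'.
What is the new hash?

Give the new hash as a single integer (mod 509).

val('g') = 7, val('f') = 6
Position k = 2, exponent = n-1-k = 1
B^1 mod M = 5^1 mod 509 = 5
Delta = (6 - 7) * 5 mod 509 = 504
New hash = (369 + 504) mod 509 = 364

Answer: 364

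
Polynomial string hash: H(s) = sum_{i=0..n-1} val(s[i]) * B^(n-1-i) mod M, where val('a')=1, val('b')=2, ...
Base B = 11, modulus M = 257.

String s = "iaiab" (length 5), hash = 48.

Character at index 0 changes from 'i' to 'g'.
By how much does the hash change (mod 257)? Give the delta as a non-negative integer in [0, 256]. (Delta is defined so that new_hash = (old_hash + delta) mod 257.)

Delta formula: (val(new) - val(old)) * B^(n-1-k) mod M
  val('g') - val('i') = 7 - 9 = -2
  B^(n-1-k) = 11^4 mod 257 = 249
  Delta = -2 * 249 mod 257 = 16

Answer: 16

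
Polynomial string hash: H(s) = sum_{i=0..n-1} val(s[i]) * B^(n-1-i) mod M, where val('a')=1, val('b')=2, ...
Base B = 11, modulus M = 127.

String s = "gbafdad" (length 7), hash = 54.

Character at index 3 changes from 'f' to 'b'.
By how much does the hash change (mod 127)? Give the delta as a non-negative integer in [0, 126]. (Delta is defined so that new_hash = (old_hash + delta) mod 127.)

Answer: 10

Derivation:
Delta formula: (val(new) - val(old)) * B^(n-1-k) mod M
  val('b') - val('f') = 2 - 6 = -4
  B^(n-1-k) = 11^3 mod 127 = 61
  Delta = -4 * 61 mod 127 = 10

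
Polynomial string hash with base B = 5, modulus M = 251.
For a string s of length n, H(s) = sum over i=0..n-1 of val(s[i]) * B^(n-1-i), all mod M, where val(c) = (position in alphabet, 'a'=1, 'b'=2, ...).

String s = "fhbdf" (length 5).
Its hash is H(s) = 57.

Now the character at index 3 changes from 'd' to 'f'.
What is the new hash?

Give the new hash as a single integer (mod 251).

Answer: 67

Derivation:
val('d') = 4, val('f') = 6
Position k = 3, exponent = n-1-k = 1
B^1 mod M = 5^1 mod 251 = 5
Delta = (6 - 4) * 5 mod 251 = 10
New hash = (57 + 10) mod 251 = 67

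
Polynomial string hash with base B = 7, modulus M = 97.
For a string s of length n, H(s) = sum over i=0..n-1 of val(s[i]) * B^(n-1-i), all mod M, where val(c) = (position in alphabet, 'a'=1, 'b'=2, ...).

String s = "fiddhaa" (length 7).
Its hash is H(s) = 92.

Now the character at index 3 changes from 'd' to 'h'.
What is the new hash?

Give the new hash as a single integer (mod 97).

Answer: 9

Derivation:
val('d') = 4, val('h') = 8
Position k = 3, exponent = n-1-k = 3
B^3 mod M = 7^3 mod 97 = 52
Delta = (8 - 4) * 52 mod 97 = 14
New hash = (92 + 14) mod 97 = 9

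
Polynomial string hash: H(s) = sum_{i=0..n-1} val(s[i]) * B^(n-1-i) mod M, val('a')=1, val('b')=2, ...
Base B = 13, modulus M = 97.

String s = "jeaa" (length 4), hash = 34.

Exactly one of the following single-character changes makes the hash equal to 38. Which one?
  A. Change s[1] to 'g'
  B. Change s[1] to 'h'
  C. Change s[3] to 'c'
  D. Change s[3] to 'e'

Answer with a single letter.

Answer: D

Derivation:
Option A: s[1]='e'->'g', delta=(7-5)*13^2 mod 97 = 47, hash=34+47 mod 97 = 81
Option B: s[1]='e'->'h', delta=(8-5)*13^2 mod 97 = 22, hash=34+22 mod 97 = 56
Option C: s[3]='a'->'c', delta=(3-1)*13^0 mod 97 = 2, hash=34+2 mod 97 = 36
Option D: s[3]='a'->'e', delta=(5-1)*13^0 mod 97 = 4, hash=34+4 mod 97 = 38 <-- target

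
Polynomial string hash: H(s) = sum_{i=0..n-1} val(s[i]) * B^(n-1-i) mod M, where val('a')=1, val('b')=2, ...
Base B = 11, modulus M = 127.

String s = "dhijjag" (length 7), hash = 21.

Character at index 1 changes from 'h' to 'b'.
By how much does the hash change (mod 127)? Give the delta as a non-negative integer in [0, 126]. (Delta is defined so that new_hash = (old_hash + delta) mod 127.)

Answer: 37

Derivation:
Delta formula: (val(new) - val(old)) * B^(n-1-k) mod M
  val('b') - val('h') = 2 - 8 = -6
  B^(n-1-k) = 11^5 mod 127 = 15
  Delta = -6 * 15 mod 127 = 37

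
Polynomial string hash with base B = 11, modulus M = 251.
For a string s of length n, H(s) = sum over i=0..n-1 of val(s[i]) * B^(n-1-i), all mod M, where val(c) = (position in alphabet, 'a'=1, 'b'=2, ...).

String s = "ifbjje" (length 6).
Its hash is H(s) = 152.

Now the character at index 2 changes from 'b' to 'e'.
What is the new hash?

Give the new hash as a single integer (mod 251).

Answer: 129

Derivation:
val('b') = 2, val('e') = 5
Position k = 2, exponent = n-1-k = 3
B^3 mod M = 11^3 mod 251 = 76
Delta = (5 - 2) * 76 mod 251 = 228
New hash = (152 + 228) mod 251 = 129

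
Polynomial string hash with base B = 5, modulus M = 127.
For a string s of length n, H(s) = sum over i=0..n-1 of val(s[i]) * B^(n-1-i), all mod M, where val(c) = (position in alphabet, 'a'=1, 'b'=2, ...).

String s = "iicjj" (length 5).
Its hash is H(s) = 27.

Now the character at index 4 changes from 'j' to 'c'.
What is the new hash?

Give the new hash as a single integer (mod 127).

val('j') = 10, val('c') = 3
Position k = 4, exponent = n-1-k = 0
B^0 mod M = 5^0 mod 127 = 1
Delta = (3 - 10) * 1 mod 127 = 120
New hash = (27 + 120) mod 127 = 20

Answer: 20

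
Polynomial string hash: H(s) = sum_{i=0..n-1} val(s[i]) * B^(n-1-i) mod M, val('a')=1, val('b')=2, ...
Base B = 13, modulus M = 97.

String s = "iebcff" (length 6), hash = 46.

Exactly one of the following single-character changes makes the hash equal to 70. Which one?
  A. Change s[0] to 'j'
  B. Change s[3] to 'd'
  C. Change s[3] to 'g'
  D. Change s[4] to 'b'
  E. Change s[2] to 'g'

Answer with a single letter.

Answer: E

Derivation:
Option A: s[0]='i'->'j', delta=(10-9)*13^5 mod 97 = 74, hash=46+74 mod 97 = 23
Option B: s[3]='c'->'d', delta=(4-3)*13^2 mod 97 = 72, hash=46+72 mod 97 = 21
Option C: s[3]='c'->'g', delta=(7-3)*13^2 mod 97 = 94, hash=46+94 mod 97 = 43
Option D: s[4]='f'->'b', delta=(2-6)*13^1 mod 97 = 45, hash=46+45 mod 97 = 91
Option E: s[2]='b'->'g', delta=(7-2)*13^3 mod 97 = 24, hash=46+24 mod 97 = 70 <-- target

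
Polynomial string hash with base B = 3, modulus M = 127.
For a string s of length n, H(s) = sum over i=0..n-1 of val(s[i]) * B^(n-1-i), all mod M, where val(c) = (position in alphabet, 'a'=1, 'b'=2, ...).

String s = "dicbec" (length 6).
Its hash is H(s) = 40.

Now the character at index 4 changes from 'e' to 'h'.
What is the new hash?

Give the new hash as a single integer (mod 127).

Answer: 49

Derivation:
val('e') = 5, val('h') = 8
Position k = 4, exponent = n-1-k = 1
B^1 mod M = 3^1 mod 127 = 3
Delta = (8 - 5) * 3 mod 127 = 9
New hash = (40 + 9) mod 127 = 49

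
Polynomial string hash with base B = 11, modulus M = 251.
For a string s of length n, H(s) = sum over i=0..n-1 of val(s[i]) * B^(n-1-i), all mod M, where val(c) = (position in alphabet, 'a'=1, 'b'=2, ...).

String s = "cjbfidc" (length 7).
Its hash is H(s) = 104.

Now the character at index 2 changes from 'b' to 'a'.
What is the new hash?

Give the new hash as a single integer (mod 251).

val('b') = 2, val('a') = 1
Position k = 2, exponent = n-1-k = 4
B^4 mod M = 11^4 mod 251 = 83
Delta = (1 - 2) * 83 mod 251 = 168
New hash = (104 + 168) mod 251 = 21

Answer: 21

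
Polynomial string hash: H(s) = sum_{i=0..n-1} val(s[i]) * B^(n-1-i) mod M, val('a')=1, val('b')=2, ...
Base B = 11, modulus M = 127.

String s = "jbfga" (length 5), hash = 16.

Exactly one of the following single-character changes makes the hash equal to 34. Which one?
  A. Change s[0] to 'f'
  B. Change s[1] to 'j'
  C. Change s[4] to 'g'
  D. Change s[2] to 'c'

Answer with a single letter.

Option A: s[0]='j'->'f', delta=(6-10)*11^4 mod 127 = 110, hash=16+110 mod 127 = 126
Option B: s[1]='b'->'j', delta=(10-2)*11^3 mod 127 = 107, hash=16+107 mod 127 = 123
Option C: s[4]='a'->'g', delta=(7-1)*11^0 mod 127 = 6, hash=16+6 mod 127 = 22
Option D: s[2]='f'->'c', delta=(3-6)*11^2 mod 127 = 18, hash=16+18 mod 127 = 34 <-- target

Answer: D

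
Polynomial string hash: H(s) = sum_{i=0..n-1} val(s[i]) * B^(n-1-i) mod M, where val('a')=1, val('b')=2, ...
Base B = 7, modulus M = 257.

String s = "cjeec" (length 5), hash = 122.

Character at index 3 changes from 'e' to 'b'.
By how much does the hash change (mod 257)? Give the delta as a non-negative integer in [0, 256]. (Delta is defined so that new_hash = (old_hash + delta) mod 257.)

Answer: 236

Derivation:
Delta formula: (val(new) - val(old)) * B^(n-1-k) mod M
  val('b') - val('e') = 2 - 5 = -3
  B^(n-1-k) = 7^1 mod 257 = 7
  Delta = -3 * 7 mod 257 = 236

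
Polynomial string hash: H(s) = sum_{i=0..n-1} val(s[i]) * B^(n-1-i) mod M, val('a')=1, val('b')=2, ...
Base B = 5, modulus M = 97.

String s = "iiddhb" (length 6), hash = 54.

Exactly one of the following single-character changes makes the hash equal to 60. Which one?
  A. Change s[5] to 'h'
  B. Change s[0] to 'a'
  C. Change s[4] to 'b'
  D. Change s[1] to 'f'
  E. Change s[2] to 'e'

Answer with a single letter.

Answer: A

Derivation:
Option A: s[5]='b'->'h', delta=(8-2)*5^0 mod 97 = 6, hash=54+6 mod 97 = 60 <-- target
Option B: s[0]='i'->'a', delta=(1-9)*5^5 mod 97 = 26, hash=54+26 mod 97 = 80
Option C: s[4]='h'->'b', delta=(2-8)*5^1 mod 97 = 67, hash=54+67 mod 97 = 24
Option D: s[1]='i'->'f', delta=(6-9)*5^4 mod 97 = 65, hash=54+65 mod 97 = 22
Option E: s[2]='d'->'e', delta=(5-4)*5^3 mod 97 = 28, hash=54+28 mod 97 = 82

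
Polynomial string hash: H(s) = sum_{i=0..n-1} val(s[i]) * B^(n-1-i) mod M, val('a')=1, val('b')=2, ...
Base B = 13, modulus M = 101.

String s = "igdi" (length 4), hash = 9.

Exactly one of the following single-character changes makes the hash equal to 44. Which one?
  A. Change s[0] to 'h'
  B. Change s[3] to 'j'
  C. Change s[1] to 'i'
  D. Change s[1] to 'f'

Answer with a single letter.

Option A: s[0]='i'->'h', delta=(8-9)*13^3 mod 101 = 25, hash=9+25 mod 101 = 34
Option B: s[3]='i'->'j', delta=(10-9)*13^0 mod 101 = 1, hash=9+1 mod 101 = 10
Option C: s[1]='g'->'i', delta=(9-7)*13^2 mod 101 = 35, hash=9+35 mod 101 = 44 <-- target
Option D: s[1]='g'->'f', delta=(6-7)*13^2 mod 101 = 33, hash=9+33 mod 101 = 42

Answer: C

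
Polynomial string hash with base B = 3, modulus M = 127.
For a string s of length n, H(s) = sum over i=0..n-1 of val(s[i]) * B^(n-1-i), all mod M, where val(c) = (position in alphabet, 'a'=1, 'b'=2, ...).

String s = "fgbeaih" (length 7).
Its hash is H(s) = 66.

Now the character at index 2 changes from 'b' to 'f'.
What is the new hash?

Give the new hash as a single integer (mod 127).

Answer: 9

Derivation:
val('b') = 2, val('f') = 6
Position k = 2, exponent = n-1-k = 4
B^4 mod M = 3^4 mod 127 = 81
Delta = (6 - 2) * 81 mod 127 = 70
New hash = (66 + 70) mod 127 = 9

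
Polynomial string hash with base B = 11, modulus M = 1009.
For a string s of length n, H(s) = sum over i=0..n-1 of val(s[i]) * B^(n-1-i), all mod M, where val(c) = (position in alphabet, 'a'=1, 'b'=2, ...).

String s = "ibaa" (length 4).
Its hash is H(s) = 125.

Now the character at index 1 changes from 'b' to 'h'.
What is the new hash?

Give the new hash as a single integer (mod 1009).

val('b') = 2, val('h') = 8
Position k = 1, exponent = n-1-k = 2
B^2 mod M = 11^2 mod 1009 = 121
Delta = (8 - 2) * 121 mod 1009 = 726
New hash = (125 + 726) mod 1009 = 851

Answer: 851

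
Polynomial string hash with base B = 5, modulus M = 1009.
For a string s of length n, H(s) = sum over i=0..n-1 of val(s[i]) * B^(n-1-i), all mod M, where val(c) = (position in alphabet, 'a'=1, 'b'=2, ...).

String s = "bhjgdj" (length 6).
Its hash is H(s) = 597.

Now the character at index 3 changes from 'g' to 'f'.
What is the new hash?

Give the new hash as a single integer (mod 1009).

val('g') = 7, val('f') = 6
Position k = 3, exponent = n-1-k = 2
B^2 mod M = 5^2 mod 1009 = 25
Delta = (6 - 7) * 25 mod 1009 = 984
New hash = (597 + 984) mod 1009 = 572

Answer: 572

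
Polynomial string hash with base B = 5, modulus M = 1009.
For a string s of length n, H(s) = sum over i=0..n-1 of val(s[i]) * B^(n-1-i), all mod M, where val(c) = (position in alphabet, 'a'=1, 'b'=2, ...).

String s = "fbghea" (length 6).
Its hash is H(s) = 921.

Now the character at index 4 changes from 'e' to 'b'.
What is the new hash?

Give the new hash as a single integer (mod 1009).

val('e') = 5, val('b') = 2
Position k = 4, exponent = n-1-k = 1
B^1 mod M = 5^1 mod 1009 = 5
Delta = (2 - 5) * 5 mod 1009 = 994
New hash = (921 + 994) mod 1009 = 906

Answer: 906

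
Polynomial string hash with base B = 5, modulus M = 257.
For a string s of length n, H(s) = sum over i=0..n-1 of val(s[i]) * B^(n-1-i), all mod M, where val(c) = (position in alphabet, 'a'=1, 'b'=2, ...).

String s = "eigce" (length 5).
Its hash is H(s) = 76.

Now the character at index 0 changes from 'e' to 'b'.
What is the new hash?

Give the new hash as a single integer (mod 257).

Answer: 0

Derivation:
val('e') = 5, val('b') = 2
Position k = 0, exponent = n-1-k = 4
B^4 mod M = 5^4 mod 257 = 111
Delta = (2 - 5) * 111 mod 257 = 181
New hash = (76 + 181) mod 257 = 0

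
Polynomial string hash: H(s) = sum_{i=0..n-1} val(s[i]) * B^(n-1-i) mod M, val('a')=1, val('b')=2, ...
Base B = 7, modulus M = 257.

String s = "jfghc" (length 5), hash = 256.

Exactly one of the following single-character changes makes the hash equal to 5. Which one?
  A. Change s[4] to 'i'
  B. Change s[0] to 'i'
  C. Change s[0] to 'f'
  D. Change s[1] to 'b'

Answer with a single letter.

Option A: s[4]='c'->'i', delta=(9-3)*7^0 mod 257 = 6, hash=256+6 mod 257 = 5 <-- target
Option B: s[0]='j'->'i', delta=(9-10)*7^4 mod 257 = 169, hash=256+169 mod 257 = 168
Option C: s[0]='j'->'f', delta=(6-10)*7^4 mod 257 = 162, hash=256+162 mod 257 = 161
Option D: s[1]='f'->'b', delta=(2-6)*7^3 mod 257 = 170, hash=256+170 mod 257 = 169

Answer: A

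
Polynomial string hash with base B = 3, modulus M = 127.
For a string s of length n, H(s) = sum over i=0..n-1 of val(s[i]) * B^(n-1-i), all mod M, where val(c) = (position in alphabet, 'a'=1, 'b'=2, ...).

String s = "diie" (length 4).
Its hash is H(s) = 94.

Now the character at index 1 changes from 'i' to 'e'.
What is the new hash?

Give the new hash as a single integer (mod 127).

Answer: 58

Derivation:
val('i') = 9, val('e') = 5
Position k = 1, exponent = n-1-k = 2
B^2 mod M = 3^2 mod 127 = 9
Delta = (5 - 9) * 9 mod 127 = 91
New hash = (94 + 91) mod 127 = 58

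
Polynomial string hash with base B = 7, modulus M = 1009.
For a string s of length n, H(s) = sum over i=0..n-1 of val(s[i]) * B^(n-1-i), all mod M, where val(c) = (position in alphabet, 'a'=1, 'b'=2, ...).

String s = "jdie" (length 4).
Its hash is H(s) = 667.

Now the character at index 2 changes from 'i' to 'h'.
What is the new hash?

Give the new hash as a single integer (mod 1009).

val('i') = 9, val('h') = 8
Position k = 2, exponent = n-1-k = 1
B^1 mod M = 7^1 mod 1009 = 7
Delta = (8 - 9) * 7 mod 1009 = 1002
New hash = (667 + 1002) mod 1009 = 660

Answer: 660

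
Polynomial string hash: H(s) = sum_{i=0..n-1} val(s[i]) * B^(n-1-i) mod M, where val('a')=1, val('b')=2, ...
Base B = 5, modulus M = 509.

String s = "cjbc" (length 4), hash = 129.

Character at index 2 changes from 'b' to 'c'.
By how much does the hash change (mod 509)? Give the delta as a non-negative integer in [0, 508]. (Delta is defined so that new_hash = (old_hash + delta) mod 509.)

Delta formula: (val(new) - val(old)) * B^(n-1-k) mod M
  val('c') - val('b') = 3 - 2 = 1
  B^(n-1-k) = 5^1 mod 509 = 5
  Delta = 1 * 5 mod 509 = 5

Answer: 5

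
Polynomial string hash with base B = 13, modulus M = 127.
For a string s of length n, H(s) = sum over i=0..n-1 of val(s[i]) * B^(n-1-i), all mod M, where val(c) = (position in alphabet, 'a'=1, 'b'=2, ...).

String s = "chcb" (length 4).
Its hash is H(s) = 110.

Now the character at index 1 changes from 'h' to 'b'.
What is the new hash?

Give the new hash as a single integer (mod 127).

val('h') = 8, val('b') = 2
Position k = 1, exponent = n-1-k = 2
B^2 mod M = 13^2 mod 127 = 42
Delta = (2 - 8) * 42 mod 127 = 2
New hash = (110 + 2) mod 127 = 112

Answer: 112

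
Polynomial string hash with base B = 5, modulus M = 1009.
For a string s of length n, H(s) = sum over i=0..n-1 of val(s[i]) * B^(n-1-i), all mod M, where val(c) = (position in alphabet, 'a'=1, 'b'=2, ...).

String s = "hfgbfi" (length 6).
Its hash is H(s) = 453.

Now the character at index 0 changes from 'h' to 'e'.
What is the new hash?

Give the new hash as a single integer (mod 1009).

val('h') = 8, val('e') = 5
Position k = 0, exponent = n-1-k = 5
B^5 mod M = 5^5 mod 1009 = 98
Delta = (5 - 8) * 98 mod 1009 = 715
New hash = (453 + 715) mod 1009 = 159

Answer: 159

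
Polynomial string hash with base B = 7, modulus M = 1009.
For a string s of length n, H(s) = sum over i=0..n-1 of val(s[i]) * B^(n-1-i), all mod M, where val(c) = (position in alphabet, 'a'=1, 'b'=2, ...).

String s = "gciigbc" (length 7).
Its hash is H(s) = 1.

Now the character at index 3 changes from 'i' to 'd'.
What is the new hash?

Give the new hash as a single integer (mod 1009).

val('i') = 9, val('d') = 4
Position k = 3, exponent = n-1-k = 3
B^3 mod M = 7^3 mod 1009 = 343
Delta = (4 - 9) * 343 mod 1009 = 303
New hash = (1 + 303) mod 1009 = 304

Answer: 304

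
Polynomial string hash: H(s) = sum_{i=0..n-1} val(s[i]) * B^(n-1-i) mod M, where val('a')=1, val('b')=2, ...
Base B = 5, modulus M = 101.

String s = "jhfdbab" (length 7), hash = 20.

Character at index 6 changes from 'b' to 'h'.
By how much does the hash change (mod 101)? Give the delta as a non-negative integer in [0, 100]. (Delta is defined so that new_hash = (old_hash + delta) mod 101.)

Delta formula: (val(new) - val(old)) * B^(n-1-k) mod M
  val('h') - val('b') = 8 - 2 = 6
  B^(n-1-k) = 5^0 mod 101 = 1
  Delta = 6 * 1 mod 101 = 6

Answer: 6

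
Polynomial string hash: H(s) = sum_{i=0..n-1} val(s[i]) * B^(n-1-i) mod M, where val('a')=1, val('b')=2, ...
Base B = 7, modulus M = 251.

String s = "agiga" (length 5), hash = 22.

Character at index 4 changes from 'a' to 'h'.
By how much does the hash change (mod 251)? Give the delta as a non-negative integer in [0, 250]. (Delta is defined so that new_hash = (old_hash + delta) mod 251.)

Answer: 7

Derivation:
Delta formula: (val(new) - val(old)) * B^(n-1-k) mod M
  val('h') - val('a') = 8 - 1 = 7
  B^(n-1-k) = 7^0 mod 251 = 1
  Delta = 7 * 1 mod 251 = 7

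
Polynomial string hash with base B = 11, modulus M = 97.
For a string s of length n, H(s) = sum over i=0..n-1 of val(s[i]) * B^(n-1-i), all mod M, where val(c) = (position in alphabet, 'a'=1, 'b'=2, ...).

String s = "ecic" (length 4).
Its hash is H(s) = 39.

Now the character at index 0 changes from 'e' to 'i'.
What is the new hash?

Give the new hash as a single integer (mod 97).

val('e') = 5, val('i') = 9
Position k = 0, exponent = n-1-k = 3
B^3 mod M = 11^3 mod 97 = 70
Delta = (9 - 5) * 70 mod 97 = 86
New hash = (39 + 86) mod 97 = 28

Answer: 28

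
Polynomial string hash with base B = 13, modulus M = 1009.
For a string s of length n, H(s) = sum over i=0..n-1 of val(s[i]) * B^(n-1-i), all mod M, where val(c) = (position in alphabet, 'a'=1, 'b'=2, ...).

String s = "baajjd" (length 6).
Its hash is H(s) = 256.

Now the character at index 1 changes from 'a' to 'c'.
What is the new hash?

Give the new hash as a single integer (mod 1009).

val('a') = 1, val('c') = 3
Position k = 1, exponent = n-1-k = 4
B^4 mod M = 13^4 mod 1009 = 309
Delta = (3 - 1) * 309 mod 1009 = 618
New hash = (256 + 618) mod 1009 = 874

Answer: 874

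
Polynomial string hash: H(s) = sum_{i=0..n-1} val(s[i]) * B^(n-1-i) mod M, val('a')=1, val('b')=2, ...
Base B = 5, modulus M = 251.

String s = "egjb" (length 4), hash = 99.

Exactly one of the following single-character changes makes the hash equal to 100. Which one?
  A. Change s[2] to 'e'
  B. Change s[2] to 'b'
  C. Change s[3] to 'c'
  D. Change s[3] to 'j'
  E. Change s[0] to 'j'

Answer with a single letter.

Answer: C

Derivation:
Option A: s[2]='j'->'e', delta=(5-10)*5^1 mod 251 = 226, hash=99+226 mod 251 = 74
Option B: s[2]='j'->'b', delta=(2-10)*5^1 mod 251 = 211, hash=99+211 mod 251 = 59
Option C: s[3]='b'->'c', delta=(3-2)*5^0 mod 251 = 1, hash=99+1 mod 251 = 100 <-- target
Option D: s[3]='b'->'j', delta=(10-2)*5^0 mod 251 = 8, hash=99+8 mod 251 = 107
Option E: s[0]='e'->'j', delta=(10-5)*5^3 mod 251 = 123, hash=99+123 mod 251 = 222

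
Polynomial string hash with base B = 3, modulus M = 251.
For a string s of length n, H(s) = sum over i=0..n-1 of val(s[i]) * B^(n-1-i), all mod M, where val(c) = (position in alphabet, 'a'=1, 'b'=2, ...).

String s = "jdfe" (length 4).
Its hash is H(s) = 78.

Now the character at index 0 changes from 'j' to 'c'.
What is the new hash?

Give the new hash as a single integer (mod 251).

val('j') = 10, val('c') = 3
Position k = 0, exponent = n-1-k = 3
B^3 mod M = 3^3 mod 251 = 27
Delta = (3 - 10) * 27 mod 251 = 62
New hash = (78 + 62) mod 251 = 140

Answer: 140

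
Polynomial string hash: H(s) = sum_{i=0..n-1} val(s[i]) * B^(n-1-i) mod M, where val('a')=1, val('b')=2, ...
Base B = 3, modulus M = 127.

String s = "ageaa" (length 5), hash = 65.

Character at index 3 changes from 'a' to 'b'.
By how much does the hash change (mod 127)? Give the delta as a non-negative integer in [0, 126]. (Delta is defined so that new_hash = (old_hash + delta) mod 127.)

Delta formula: (val(new) - val(old)) * B^(n-1-k) mod M
  val('b') - val('a') = 2 - 1 = 1
  B^(n-1-k) = 3^1 mod 127 = 3
  Delta = 1 * 3 mod 127 = 3

Answer: 3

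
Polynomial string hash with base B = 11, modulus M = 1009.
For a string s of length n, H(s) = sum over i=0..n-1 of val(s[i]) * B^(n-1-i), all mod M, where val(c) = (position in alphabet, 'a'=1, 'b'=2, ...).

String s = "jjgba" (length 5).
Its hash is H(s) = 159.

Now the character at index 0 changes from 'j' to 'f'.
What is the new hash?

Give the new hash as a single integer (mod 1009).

Answer: 117

Derivation:
val('j') = 10, val('f') = 6
Position k = 0, exponent = n-1-k = 4
B^4 mod M = 11^4 mod 1009 = 515
Delta = (6 - 10) * 515 mod 1009 = 967
New hash = (159 + 967) mod 1009 = 117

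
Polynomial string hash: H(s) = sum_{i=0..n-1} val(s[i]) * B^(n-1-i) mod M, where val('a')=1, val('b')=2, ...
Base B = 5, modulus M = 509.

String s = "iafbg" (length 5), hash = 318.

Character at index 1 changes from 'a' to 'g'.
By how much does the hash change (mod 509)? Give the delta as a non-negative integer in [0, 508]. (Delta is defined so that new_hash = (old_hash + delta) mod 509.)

Delta formula: (val(new) - val(old)) * B^(n-1-k) mod M
  val('g') - val('a') = 7 - 1 = 6
  B^(n-1-k) = 5^3 mod 509 = 125
  Delta = 6 * 125 mod 509 = 241

Answer: 241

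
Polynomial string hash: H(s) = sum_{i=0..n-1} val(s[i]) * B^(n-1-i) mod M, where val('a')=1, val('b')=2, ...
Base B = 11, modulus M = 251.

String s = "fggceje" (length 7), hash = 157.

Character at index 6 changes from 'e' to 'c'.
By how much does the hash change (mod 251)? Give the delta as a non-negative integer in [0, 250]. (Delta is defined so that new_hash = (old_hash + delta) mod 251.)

Answer: 249

Derivation:
Delta formula: (val(new) - val(old)) * B^(n-1-k) mod M
  val('c') - val('e') = 3 - 5 = -2
  B^(n-1-k) = 11^0 mod 251 = 1
  Delta = -2 * 1 mod 251 = 249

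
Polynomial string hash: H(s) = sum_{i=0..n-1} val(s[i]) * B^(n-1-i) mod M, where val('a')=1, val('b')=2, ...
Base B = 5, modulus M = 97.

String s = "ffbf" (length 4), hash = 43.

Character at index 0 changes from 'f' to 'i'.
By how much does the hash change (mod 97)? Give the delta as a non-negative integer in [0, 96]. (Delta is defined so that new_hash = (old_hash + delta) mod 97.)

Answer: 84

Derivation:
Delta formula: (val(new) - val(old)) * B^(n-1-k) mod M
  val('i') - val('f') = 9 - 6 = 3
  B^(n-1-k) = 5^3 mod 97 = 28
  Delta = 3 * 28 mod 97 = 84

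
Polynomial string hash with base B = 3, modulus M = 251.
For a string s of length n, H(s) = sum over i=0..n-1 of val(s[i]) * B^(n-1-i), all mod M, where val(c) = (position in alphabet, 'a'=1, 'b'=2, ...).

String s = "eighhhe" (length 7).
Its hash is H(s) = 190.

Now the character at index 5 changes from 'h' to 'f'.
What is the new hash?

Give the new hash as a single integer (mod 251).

val('h') = 8, val('f') = 6
Position k = 5, exponent = n-1-k = 1
B^1 mod M = 3^1 mod 251 = 3
Delta = (6 - 8) * 3 mod 251 = 245
New hash = (190 + 245) mod 251 = 184

Answer: 184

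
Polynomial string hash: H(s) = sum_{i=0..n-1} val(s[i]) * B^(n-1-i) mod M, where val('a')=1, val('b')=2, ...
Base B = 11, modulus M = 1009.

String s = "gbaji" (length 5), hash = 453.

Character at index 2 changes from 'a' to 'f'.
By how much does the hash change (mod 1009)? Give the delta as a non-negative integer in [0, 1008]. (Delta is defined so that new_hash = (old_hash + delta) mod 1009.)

Answer: 605

Derivation:
Delta formula: (val(new) - val(old)) * B^(n-1-k) mod M
  val('f') - val('a') = 6 - 1 = 5
  B^(n-1-k) = 11^2 mod 1009 = 121
  Delta = 5 * 121 mod 1009 = 605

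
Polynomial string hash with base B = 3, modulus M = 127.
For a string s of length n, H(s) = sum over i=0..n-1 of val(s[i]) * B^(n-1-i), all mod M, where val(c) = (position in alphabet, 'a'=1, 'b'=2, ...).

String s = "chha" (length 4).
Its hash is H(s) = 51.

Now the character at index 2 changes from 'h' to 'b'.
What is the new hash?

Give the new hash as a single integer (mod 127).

val('h') = 8, val('b') = 2
Position k = 2, exponent = n-1-k = 1
B^1 mod M = 3^1 mod 127 = 3
Delta = (2 - 8) * 3 mod 127 = 109
New hash = (51 + 109) mod 127 = 33

Answer: 33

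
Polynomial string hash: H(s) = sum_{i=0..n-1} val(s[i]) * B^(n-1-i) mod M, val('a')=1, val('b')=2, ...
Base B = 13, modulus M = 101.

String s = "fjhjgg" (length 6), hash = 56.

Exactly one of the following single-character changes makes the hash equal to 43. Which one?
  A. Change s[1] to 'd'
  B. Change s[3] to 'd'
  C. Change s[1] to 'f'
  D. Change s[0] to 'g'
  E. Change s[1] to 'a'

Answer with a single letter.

Option A: s[1]='j'->'d', delta=(4-10)*13^4 mod 101 = 31, hash=56+31 mod 101 = 87
Option B: s[3]='j'->'d', delta=(4-10)*13^2 mod 101 = 97, hash=56+97 mod 101 = 52
Option C: s[1]='j'->'f', delta=(6-10)*13^4 mod 101 = 88, hash=56+88 mod 101 = 43 <-- target
Option D: s[0]='f'->'g', delta=(7-6)*13^5 mod 101 = 17, hash=56+17 mod 101 = 73
Option E: s[1]='j'->'a', delta=(1-10)*13^4 mod 101 = 97, hash=56+97 mod 101 = 52

Answer: C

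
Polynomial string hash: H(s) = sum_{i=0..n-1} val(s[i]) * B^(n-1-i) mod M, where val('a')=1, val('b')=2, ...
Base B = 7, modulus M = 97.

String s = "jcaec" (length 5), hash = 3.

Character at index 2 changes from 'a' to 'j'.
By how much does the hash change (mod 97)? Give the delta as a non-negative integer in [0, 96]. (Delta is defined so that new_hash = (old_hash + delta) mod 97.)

Answer: 53

Derivation:
Delta formula: (val(new) - val(old)) * B^(n-1-k) mod M
  val('j') - val('a') = 10 - 1 = 9
  B^(n-1-k) = 7^2 mod 97 = 49
  Delta = 9 * 49 mod 97 = 53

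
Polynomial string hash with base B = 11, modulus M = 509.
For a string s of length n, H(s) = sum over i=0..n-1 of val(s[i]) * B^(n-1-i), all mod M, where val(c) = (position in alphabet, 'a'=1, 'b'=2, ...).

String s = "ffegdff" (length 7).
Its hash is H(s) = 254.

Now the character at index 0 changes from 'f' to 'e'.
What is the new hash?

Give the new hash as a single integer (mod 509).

Answer: 13

Derivation:
val('f') = 6, val('e') = 5
Position k = 0, exponent = n-1-k = 6
B^6 mod M = 11^6 mod 509 = 241
Delta = (5 - 6) * 241 mod 509 = 268
New hash = (254 + 268) mod 509 = 13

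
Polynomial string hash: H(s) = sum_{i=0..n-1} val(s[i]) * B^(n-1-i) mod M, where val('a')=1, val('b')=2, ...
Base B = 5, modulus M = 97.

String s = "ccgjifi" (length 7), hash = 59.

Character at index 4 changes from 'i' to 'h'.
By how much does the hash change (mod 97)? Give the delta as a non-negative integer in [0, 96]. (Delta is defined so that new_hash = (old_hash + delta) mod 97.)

Delta formula: (val(new) - val(old)) * B^(n-1-k) mod M
  val('h') - val('i') = 8 - 9 = -1
  B^(n-1-k) = 5^2 mod 97 = 25
  Delta = -1 * 25 mod 97 = 72

Answer: 72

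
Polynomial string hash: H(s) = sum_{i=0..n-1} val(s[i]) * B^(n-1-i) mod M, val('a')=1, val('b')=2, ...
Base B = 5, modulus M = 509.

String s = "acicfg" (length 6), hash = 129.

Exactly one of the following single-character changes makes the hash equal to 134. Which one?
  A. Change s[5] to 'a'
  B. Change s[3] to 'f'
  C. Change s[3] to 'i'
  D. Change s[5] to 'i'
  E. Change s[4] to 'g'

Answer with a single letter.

Answer: E

Derivation:
Option A: s[5]='g'->'a', delta=(1-7)*5^0 mod 509 = 503, hash=129+503 mod 509 = 123
Option B: s[3]='c'->'f', delta=(6-3)*5^2 mod 509 = 75, hash=129+75 mod 509 = 204
Option C: s[3]='c'->'i', delta=(9-3)*5^2 mod 509 = 150, hash=129+150 mod 509 = 279
Option D: s[5]='g'->'i', delta=(9-7)*5^0 mod 509 = 2, hash=129+2 mod 509 = 131
Option E: s[4]='f'->'g', delta=(7-6)*5^1 mod 509 = 5, hash=129+5 mod 509 = 134 <-- target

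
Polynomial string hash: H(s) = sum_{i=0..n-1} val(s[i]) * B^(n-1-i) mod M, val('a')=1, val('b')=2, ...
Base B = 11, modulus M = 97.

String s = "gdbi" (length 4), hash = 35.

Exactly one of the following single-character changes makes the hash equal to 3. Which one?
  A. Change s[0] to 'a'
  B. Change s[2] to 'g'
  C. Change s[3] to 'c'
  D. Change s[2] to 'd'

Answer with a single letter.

Answer: A

Derivation:
Option A: s[0]='g'->'a', delta=(1-7)*11^3 mod 97 = 65, hash=35+65 mod 97 = 3 <-- target
Option B: s[2]='b'->'g', delta=(7-2)*11^1 mod 97 = 55, hash=35+55 mod 97 = 90
Option C: s[3]='i'->'c', delta=(3-9)*11^0 mod 97 = 91, hash=35+91 mod 97 = 29
Option D: s[2]='b'->'d', delta=(4-2)*11^1 mod 97 = 22, hash=35+22 mod 97 = 57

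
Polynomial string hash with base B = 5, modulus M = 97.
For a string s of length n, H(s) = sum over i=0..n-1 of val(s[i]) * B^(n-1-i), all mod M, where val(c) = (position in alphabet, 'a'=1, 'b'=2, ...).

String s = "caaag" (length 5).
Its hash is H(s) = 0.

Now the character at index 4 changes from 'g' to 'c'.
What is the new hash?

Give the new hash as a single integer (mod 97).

Answer: 93

Derivation:
val('g') = 7, val('c') = 3
Position k = 4, exponent = n-1-k = 0
B^0 mod M = 5^0 mod 97 = 1
Delta = (3 - 7) * 1 mod 97 = 93
New hash = (0 + 93) mod 97 = 93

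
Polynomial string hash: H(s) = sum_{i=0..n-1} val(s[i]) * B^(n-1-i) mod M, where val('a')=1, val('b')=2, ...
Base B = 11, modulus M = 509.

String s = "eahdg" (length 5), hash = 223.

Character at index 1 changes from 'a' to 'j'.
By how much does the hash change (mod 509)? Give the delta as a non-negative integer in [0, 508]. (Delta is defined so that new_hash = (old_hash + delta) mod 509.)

Answer: 272

Derivation:
Delta formula: (val(new) - val(old)) * B^(n-1-k) mod M
  val('j') - val('a') = 10 - 1 = 9
  B^(n-1-k) = 11^3 mod 509 = 313
  Delta = 9 * 313 mod 509 = 272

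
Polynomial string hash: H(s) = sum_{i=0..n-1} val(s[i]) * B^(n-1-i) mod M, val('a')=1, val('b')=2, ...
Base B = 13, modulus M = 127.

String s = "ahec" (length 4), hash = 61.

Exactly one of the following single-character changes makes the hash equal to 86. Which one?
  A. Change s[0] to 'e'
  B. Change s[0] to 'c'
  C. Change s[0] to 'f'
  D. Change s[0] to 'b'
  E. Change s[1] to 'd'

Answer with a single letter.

Answer: A

Derivation:
Option A: s[0]='a'->'e', delta=(5-1)*13^3 mod 127 = 25, hash=61+25 mod 127 = 86 <-- target
Option B: s[0]='a'->'c', delta=(3-1)*13^3 mod 127 = 76, hash=61+76 mod 127 = 10
Option C: s[0]='a'->'f', delta=(6-1)*13^3 mod 127 = 63, hash=61+63 mod 127 = 124
Option D: s[0]='a'->'b', delta=(2-1)*13^3 mod 127 = 38, hash=61+38 mod 127 = 99
Option E: s[1]='h'->'d', delta=(4-8)*13^2 mod 127 = 86, hash=61+86 mod 127 = 20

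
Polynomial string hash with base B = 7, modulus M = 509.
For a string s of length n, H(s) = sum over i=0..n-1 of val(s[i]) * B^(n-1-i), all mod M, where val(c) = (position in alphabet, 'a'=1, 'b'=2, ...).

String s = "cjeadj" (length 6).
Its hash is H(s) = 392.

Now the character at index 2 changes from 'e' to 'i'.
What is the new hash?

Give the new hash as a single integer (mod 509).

Answer: 237

Derivation:
val('e') = 5, val('i') = 9
Position k = 2, exponent = n-1-k = 3
B^3 mod M = 7^3 mod 509 = 343
Delta = (9 - 5) * 343 mod 509 = 354
New hash = (392 + 354) mod 509 = 237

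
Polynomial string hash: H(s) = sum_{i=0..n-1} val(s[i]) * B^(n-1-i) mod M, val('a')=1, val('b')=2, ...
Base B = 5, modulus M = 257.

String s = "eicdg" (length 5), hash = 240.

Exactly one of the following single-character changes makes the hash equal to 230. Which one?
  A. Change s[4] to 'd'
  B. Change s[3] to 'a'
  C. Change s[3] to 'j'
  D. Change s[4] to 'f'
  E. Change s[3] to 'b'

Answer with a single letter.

Option A: s[4]='g'->'d', delta=(4-7)*5^0 mod 257 = 254, hash=240+254 mod 257 = 237
Option B: s[3]='d'->'a', delta=(1-4)*5^1 mod 257 = 242, hash=240+242 mod 257 = 225
Option C: s[3]='d'->'j', delta=(10-4)*5^1 mod 257 = 30, hash=240+30 mod 257 = 13
Option D: s[4]='g'->'f', delta=(6-7)*5^0 mod 257 = 256, hash=240+256 mod 257 = 239
Option E: s[3]='d'->'b', delta=(2-4)*5^1 mod 257 = 247, hash=240+247 mod 257 = 230 <-- target

Answer: E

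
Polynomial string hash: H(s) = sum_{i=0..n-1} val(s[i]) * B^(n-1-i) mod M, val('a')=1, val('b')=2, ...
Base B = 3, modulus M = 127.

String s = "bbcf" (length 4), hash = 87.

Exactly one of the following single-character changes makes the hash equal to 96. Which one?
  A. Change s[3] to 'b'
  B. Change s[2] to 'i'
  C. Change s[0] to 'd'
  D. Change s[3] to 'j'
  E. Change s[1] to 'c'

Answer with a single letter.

Answer: E

Derivation:
Option A: s[3]='f'->'b', delta=(2-6)*3^0 mod 127 = 123, hash=87+123 mod 127 = 83
Option B: s[2]='c'->'i', delta=(9-3)*3^1 mod 127 = 18, hash=87+18 mod 127 = 105
Option C: s[0]='b'->'d', delta=(4-2)*3^3 mod 127 = 54, hash=87+54 mod 127 = 14
Option D: s[3]='f'->'j', delta=(10-6)*3^0 mod 127 = 4, hash=87+4 mod 127 = 91
Option E: s[1]='b'->'c', delta=(3-2)*3^2 mod 127 = 9, hash=87+9 mod 127 = 96 <-- target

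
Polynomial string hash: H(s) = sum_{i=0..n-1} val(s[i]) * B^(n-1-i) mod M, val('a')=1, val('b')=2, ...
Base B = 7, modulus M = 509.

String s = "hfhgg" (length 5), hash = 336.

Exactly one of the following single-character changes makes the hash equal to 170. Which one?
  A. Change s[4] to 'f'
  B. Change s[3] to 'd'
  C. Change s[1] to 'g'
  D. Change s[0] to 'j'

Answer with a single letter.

Option A: s[4]='g'->'f', delta=(6-7)*7^0 mod 509 = 508, hash=336+508 mod 509 = 335
Option B: s[3]='g'->'d', delta=(4-7)*7^1 mod 509 = 488, hash=336+488 mod 509 = 315
Option C: s[1]='f'->'g', delta=(7-6)*7^3 mod 509 = 343, hash=336+343 mod 509 = 170 <-- target
Option D: s[0]='h'->'j', delta=(10-8)*7^4 mod 509 = 221, hash=336+221 mod 509 = 48

Answer: C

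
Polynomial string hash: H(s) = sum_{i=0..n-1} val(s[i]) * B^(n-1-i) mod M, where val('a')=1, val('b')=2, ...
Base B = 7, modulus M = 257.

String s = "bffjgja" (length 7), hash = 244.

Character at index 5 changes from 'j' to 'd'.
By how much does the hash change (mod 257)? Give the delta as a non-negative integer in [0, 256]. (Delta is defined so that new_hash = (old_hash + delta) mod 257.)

Delta formula: (val(new) - val(old)) * B^(n-1-k) mod M
  val('d') - val('j') = 4 - 10 = -6
  B^(n-1-k) = 7^1 mod 257 = 7
  Delta = -6 * 7 mod 257 = 215

Answer: 215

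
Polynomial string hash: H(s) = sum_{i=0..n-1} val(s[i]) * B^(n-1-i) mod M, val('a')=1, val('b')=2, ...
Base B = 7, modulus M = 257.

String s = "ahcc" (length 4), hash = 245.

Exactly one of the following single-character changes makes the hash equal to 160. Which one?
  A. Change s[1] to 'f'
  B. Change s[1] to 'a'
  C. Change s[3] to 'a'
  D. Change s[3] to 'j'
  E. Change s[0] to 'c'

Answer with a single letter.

Answer: E

Derivation:
Option A: s[1]='h'->'f', delta=(6-8)*7^2 mod 257 = 159, hash=245+159 mod 257 = 147
Option B: s[1]='h'->'a', delta=(1-8)*7^2 mod 257 = 171, hash=245+171 mod 257 = 159
Option C: s[3]='c'->'a', delta=(1-3)*7^0 mod 257 = 255, hash=245+255 mod 257 = 243
Option D: s[3]='c'->'j', delta=(10-3)*7^0 mod 257 = 7, hash=245+7 mod 257 = 252
Option E: s[0]='a'->'c', delta=(3-1)*7^3 mod 257 = 172, hash=245+172 mod 257 = 160 <-- target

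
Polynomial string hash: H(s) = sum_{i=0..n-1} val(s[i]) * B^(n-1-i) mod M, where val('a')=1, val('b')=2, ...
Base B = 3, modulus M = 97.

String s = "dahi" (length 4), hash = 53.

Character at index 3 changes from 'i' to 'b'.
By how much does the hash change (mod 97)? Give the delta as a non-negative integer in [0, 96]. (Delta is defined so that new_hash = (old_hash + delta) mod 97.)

Delta formula: (val(new) - val(old)) * B^(n-1-k) mod M
  val('b') - val('i') = 2 - 9 = -7
  B^(n-1-k) = 3^0 mod 97 = 1
  Delta = -7 * 1 mod 97 = 90

Answer: 90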